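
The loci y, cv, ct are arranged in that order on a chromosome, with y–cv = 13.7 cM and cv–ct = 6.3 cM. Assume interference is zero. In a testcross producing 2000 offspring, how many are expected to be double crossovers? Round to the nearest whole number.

Map distances give recombination frequencies of 0.137 and 0.063 for the two intervals.
With no interference, expected double-crossover frequency = 0.137 × 0.063 = 0.00863.
Expected number = 0.00863 × 2000 = 17.26 ≈ 17.

17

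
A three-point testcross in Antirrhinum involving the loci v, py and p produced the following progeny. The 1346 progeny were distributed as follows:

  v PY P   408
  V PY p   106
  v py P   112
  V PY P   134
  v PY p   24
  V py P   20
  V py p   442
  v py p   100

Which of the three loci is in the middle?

p

The two most frequent reciprocal classes, V py p and v PY P, are the parental types, so the F1 was V py p / v PY P.
The two rarest classes, V py P and v PY p, are the double crossovers. Comparing them with the parentals, only the p allele has switched, so p is the middle locus and the order is py – p – v.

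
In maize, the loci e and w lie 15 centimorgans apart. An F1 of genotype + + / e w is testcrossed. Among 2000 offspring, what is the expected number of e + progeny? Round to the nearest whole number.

150

A map distance of 15 centimorgans corresponds to a recombination frequency of 0.150.
The F1 is + + / e w, so e + is a recombinant gamete class with expected frequency r/2 = 0.150/2 = 0.0750.
Expected number = 0.0750 × 2000 = 150.00 ≈ 150.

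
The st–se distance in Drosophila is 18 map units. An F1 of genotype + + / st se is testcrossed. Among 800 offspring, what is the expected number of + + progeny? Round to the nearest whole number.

A map distance of 18 map units corresponds to a recombination frequency of 0.180.
The F1 is + + / st se, so + + is a parental gamete class with expected frequency (1 − r)/2 = 0.820/2 = 0.4100.
Expected number = 0.4100 × 800 = 328.00 ≈ 328.

328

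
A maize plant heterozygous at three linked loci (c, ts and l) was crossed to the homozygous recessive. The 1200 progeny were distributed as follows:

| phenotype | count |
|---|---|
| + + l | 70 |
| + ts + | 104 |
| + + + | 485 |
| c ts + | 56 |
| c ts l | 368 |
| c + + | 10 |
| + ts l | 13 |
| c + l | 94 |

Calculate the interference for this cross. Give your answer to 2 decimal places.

The two most frequent reciprocal classes, + + + and c ts l, are the parental types, so the F1 was + + + / c ts l.
The two rarest classes, c + + and + ts l, are the double crossovers. Comparing them with the parentals, only the c allele has switched, so c is the middle locus and the order is l – c – ts.
l–c: (126 + 23)/1200 = 0.1242; c–ts: (198 + 23)/1200 = 0.1842.
Expected DCO frequency = 0.1242 × 0.1842 ≈ 0.02288; observed = 23/1200 ≈ 0.01917.
Coefficient of coincidence = 0.01917/0.02288 ≈ 0.84; interference = 1 − 0.84 = 0.16.

0.16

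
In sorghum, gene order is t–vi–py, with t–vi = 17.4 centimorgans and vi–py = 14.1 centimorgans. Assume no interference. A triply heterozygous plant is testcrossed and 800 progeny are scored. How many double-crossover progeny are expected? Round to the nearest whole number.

20

Map distances give recombination frequencies of 0.174 and 0.141 for the two intervals.
With no interference, expected double-crossover frequency = 0.174 × 0.141 = 0.02453.
Expected number = 0.02453 × 800 = 19.63 ≈ 20.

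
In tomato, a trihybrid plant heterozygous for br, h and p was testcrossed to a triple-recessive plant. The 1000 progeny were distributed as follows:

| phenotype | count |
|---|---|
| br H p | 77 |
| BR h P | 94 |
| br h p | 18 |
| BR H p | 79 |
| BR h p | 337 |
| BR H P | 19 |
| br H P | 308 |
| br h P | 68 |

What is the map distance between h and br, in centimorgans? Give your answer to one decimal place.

18.4 centimorgans

The two most frequent reciprocal classes, BR h p and br H P, are the parental types, so the F1 was BR h p / br H P.
The two rarest classes, br h p and BR H P, are the double crossovers. Comparing them with the parentals, only the br allele has switched, so br is the middle locus and the order is h – br – p.
Crossovers in the h–br interval produce the single-crossover classes BR H p and br h P (79 + 68 = 147) plus the double crossovers (37).
RF(h–br) = (147 + 37) / 1000 = 184/1000 = 0.1840 → 18.4 centimorgans.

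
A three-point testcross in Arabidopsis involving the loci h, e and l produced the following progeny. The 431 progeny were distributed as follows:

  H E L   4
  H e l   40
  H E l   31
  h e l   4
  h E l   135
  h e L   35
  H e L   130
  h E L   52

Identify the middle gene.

e

The two most frequent reciprocal classes, h E l and H e L, are the parental types, so the F1 was h E l / H e L.
The two rarest classes, h e l and H E L, are the double crossovers. Comparing them with the parentals, only the e allele has switched, so e is the middle locus and the order is l – e – h.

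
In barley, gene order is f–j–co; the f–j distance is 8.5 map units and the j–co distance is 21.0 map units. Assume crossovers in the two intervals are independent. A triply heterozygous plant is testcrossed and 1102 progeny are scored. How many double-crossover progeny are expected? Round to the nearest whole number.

Map distances give recombination frequencies of 0.085 and 0.210 for the two intervals.
With no interference, expected double-crossover frequency = 0.085 × 0.210 = 0.01785.
Expected number = 0.01785 × 1102 = 19.67 ≈ 20.

20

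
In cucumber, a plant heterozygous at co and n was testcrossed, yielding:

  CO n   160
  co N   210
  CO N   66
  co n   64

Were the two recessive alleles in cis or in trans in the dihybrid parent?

trans

The two most frequent classes are CO n (160) and co N (210); these are the parental (non-recombinant) types.
So the F1 carried CO n on one chromosome and co N on the other — the recessive alleles are on opposite chromosomes (trans / repulsion).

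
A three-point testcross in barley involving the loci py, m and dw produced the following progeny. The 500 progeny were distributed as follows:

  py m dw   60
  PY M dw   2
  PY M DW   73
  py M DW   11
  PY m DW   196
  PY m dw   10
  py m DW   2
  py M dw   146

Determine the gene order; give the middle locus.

The two most frequent reciprocal classes, PY m DW and py M dw, are the parental types, so the F1 was PY m DW / py M dw.
The two rarest classes, py m DW and PY M dw, are the double crossovers. Comparing them with the parentals, only the py allele has switched, so py is the middle locus and the order is dw – py – m.

py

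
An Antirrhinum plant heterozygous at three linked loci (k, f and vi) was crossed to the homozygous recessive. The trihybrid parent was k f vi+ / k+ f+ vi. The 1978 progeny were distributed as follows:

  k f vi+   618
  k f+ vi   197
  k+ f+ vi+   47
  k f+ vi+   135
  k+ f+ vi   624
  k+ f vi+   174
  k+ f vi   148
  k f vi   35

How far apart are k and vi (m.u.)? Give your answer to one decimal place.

The two rarest classes, k f vi and k+ f+ vi+, are the double crossovers. Comparing them with the parentals, only the vi allele has switched, so vi is the middle locus and the order is k – vi – f.
Crossovers in the k–vi interval produce the single-crossover classes k+ f vi+ and k f+ vi (174 + 197 = 371) plus the double crossovers (82).
RF(k–vi) = (371 + 82) / 1978 = 453/1978 = 0.2290 → 22.9 m.u.

22.9 m.u.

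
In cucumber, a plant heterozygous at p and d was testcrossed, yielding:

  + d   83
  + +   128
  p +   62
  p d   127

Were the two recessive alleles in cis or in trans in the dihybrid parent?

The two most frequent classes are + + (128) and p d (127); these are the parental (non-recombinant) types.
So the F1 carried + + on one chromosome and p d on the other — the recessive alleles are on the same chromosome (cis / coupling).

cis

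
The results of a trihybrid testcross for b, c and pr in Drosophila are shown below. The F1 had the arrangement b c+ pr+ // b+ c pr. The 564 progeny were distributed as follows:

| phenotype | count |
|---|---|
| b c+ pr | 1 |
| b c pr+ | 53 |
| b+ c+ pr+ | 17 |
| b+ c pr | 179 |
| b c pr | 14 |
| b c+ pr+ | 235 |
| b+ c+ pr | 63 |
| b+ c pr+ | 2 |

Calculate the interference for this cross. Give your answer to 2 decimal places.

The two rarest classes, b c+ pr and b+ c pr+, are the double crossovers. Comparing them with the parentals, only the pr allele has switched, so pr is the middle locus and the order is b – pr – c.
b–pr: (31 + 3)/564 = 0.0603; pr–c: (116 + 3)/564 = 0.2110.
Expected DCO frequency = 0.0603 × 0.2110 ≈ 0.01272; observed = 3/564 ≈ 0.00532.
Coefficient of coincidence = 0.00532/0.01272 ≈ 0.42; interference = 1 − 0.42 = 0.58.

0.58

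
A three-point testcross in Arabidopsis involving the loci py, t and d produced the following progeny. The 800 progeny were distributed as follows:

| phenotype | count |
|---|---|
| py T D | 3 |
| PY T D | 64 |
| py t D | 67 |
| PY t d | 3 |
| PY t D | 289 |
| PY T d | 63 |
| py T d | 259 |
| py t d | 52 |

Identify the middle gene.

d

The two most frequent reciprocal classes, PY t D and py T d, are the parental types, so the F1 was PY t D / py T d.
The two rarest classes, PY t d and py T D, are the double crossovers. Comparing them with the parentals, only the d allele has switched, so d is the middle locus and the order is py – d – t.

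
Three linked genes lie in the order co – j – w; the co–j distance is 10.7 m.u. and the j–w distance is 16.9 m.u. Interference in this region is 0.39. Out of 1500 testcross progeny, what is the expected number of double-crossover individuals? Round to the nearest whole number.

17

Map distances give recombination frequencies of 0.107 and 0.169 for the two intervals.
With interference 0.39 (so coincidence = 0.61), expected double-crossover frequency = 0.107 × 0.169 × 0.61 = 0.01103.
Expected number = 0.01103 × 1500 = 16.55 ≈ 17.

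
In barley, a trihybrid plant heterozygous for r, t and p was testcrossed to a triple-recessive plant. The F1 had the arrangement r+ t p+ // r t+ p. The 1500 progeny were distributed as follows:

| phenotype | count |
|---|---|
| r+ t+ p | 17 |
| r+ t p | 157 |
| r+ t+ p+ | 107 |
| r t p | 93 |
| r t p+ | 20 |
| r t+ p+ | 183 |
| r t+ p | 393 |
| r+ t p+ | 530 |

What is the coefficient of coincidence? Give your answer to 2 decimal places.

The two rarest classes, r t p+ and r+ t+ p, are the double crossovers. Comparing them with the parentals, only the r allele has switched, so r is the middle locus and the order is t – r – p.
t–r: (200 + 37)/1500 = 0.1580; r–p: (340 + 37)/1500 = 0.2513.
Expected DCO frequency = 0.1580 × 0.2513 ≈ 0.03971; observed = 37/1500 ≈ 0.02467.
Coefficient of coincidence = 0.02467/0.03971 ≈ 0.62.

0.62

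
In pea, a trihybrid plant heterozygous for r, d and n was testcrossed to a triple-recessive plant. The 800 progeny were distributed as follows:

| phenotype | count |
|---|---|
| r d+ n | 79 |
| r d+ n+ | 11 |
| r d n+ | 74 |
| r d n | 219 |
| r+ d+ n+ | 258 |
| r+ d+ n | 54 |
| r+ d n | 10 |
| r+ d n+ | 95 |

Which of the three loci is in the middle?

The two most frequent reciprocal classes, r d n and r+ d+ n+, are the parental types, so the F1 was r d n / r+ d+ n+.
The two rarest classes, r+ d n and r d+ n+, are the double crossovers. Comparing them with the parentals, only the r allele has switched, so r is the middle locus and the order is d – r – n.

r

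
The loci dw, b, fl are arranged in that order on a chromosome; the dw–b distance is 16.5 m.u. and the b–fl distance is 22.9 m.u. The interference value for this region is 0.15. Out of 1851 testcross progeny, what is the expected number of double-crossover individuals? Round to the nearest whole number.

59

Map distances give recombination frequencies of 0.165 and 0.229 for the two intervals.
With interference 0.15 (so coincidence = 0.85), expected double-crossover frequency = 0.165 × 0.229 × 0.85 = 0.03212.
Expected number = 0.03212 × 1851 = 59.45 ≈ 59.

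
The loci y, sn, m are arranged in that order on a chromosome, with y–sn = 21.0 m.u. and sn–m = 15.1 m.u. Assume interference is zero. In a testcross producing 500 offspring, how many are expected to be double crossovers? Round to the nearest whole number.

Map distances give recombination frequencies of 0.210 and 0.151 for the two intervals.
With no interference, expected double-crossover frequency = 0.210 × 0.151 = 0.03171.
Expected number = 0.03171 × 500 = 15.85 ≈ 16.

16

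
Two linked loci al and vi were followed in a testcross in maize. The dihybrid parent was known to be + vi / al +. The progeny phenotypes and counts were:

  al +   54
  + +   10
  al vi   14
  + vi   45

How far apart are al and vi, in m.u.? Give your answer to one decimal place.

19.5 m.u.

The recombinant classes are + + and al vi: 10 + 14 = 24.
Recombination frequency = 24/123 = 0.1951 ≈ 19.5%, i.e. 19.5 m.u.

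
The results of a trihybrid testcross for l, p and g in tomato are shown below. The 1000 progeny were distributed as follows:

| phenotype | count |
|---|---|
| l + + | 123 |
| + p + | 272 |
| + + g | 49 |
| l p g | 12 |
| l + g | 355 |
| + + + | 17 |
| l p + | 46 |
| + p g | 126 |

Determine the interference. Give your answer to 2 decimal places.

The two most frequent reciprocal classes, + p + and l + g, are the parental types, so the F1 was + p + / l + g.
The two rarest classes, + + + and l p g, are the double crossovers. Comparing them with the parentals, only the p allele has switched, so p is the middle locus and the order is l – p – g.
l–p: (95 + 29)/1000 = 0.1240; p–g: (249 + 29)/1000 = 0.2780.
Expected DCO frequency = 0.1240 × 0.2780 ≈ 0.03447; observed = 29/1000 ≈ 0.02900.
Coefficient of coincidence = 0.02900/0.03447 ≈ 0.84; interference = 1 − 0.84 = 0.16.

0.16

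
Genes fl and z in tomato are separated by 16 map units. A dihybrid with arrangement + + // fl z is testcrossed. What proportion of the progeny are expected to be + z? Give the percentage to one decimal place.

A map distance of 16 map units corresponds to a recombination frequency of 0.160.
The F1 is + + / fl z, so + z is a recombinant gamete class with expected frequency r/2 = 0.160/2 = 0.0800.
That is 0.0800 = 8.0% of the progeny.

8.0%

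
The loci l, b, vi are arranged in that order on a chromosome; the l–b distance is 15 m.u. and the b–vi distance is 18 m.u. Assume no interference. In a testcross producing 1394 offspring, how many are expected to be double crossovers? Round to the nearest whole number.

Map distances give recombination frequencies of 0.150 and 0.180 for the two intervals.
With no interference, expected double-crossover frequency = 0.150 × 0.180 = 0.02700.
Expected number = 0.02700 × 1394 = 37.64 ≈ 38.

38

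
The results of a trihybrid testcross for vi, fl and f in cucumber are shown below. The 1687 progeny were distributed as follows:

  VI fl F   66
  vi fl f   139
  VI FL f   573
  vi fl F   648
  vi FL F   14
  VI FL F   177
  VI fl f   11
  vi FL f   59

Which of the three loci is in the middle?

The two most frequent reciprocal classes, VI FL f and vi fl F, are the parental types, so the F1 was VI FL f / vi fl F.
The two rarest classes, VI fl f and vi FL F, are the double crossovers. Comparing them with the parentals, only the fl allele has switched, so fl is the middle locus and the order is f – fl – vi.

fl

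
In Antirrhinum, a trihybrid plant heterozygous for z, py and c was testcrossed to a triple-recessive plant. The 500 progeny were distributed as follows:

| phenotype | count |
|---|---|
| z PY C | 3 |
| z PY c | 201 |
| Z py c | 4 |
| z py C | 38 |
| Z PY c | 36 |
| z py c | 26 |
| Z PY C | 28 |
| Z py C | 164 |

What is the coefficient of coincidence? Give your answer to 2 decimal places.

0.71

The two most frequent reciprocal classes, z PY c and Z py C, are the parental types, so the F1 was z PY c / Z py C.
The two rarest classes, z PY C and Z py c, are the double crossovers. Comparing them with the parentals, only the c allele has switched, so c is the middle locus and the order is z – c – py.
z–c: (74 + 7)/500 = 0.1620; c–py: (54 + 7)/500 = 0.1220.
Expected DCO frequency = 0.1620 × 0.1220 ≈ 0.01976; observed = 7/500 ≈ 0.01400.
Coefficient of coincidence = 0.01400/0.01976 ≈ 0.71.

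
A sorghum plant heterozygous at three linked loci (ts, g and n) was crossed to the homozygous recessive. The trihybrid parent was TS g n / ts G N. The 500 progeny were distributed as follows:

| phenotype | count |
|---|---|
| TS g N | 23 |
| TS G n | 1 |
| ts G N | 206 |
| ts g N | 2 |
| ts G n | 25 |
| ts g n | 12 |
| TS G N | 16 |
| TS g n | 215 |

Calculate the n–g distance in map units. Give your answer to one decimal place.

The two rarest classes, TS G n and ts g N, are the double crossovers. Comparing them with the parentals, only the g allele has switched, so g is the middle locus and the order is ts – g – n.
Crossovers in the g–n interval produce the single-crossover classes TS g N and ts G n (23 + 25 = 48) plus the double crossovers (3).
RF(g–n) = (48 + 3) / 500 = 51/500 = 0.1020 → 10.2 map units.

10.2 map units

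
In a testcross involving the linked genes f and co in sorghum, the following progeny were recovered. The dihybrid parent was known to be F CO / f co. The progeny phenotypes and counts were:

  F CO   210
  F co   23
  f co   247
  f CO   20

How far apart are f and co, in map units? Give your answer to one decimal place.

The recombinant classes are F co and f CO: 23 + 20 = 43.
Recombination frequency = 43/500 = 0.0860 ≈ 8.6%, i.e. 8.6 map units.

8.6 map units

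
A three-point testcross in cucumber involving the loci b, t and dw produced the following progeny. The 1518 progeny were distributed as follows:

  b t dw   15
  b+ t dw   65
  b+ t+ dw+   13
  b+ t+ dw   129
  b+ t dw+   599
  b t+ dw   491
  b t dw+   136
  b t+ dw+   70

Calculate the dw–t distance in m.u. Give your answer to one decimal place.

10.7 m.u.

The two most frequent reciprocal classes, b t+ dw and b+ t dw+, are the parental types, so the F1 was b t+ dw / b+ t dw+.
The two rarest classes, b t dw and b+ t+ dw+, are the double crossovers. Comparing them with the parentals, only the t allele has switched, so t is the middle locus and the order is dw – t – b.
Crossovers in the dw–t interval produce the single-crossover classes b t+ dw+ and b+ t dw (70 + 65 = 135) plus the double crossovers (28).
RF(dw–t) = (135 + 28) / 1518 = 163/1518 = 0.1074 → 10.7 m.u.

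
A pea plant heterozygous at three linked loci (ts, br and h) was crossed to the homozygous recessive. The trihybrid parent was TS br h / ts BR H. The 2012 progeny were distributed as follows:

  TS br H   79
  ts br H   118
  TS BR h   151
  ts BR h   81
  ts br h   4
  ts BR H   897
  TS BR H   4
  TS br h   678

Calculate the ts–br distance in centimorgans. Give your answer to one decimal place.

13.8 centimorgans

The two rarest classes, ts br h and TS BR H, are the double crossovers. Comparing them with the parentals, only the ts allele has switched, so ts is the middle locus and the order is br – ts – h.
Crossovers in the br–ts interval produce the single-crossover classes TS BR h and ts br H (151 + 118 = 269) plus the double crossovers (8).
RF(br–ts) = (269 + 8) / 2012 = 277/2012 = 0.1377 → 13.8 centimorgans.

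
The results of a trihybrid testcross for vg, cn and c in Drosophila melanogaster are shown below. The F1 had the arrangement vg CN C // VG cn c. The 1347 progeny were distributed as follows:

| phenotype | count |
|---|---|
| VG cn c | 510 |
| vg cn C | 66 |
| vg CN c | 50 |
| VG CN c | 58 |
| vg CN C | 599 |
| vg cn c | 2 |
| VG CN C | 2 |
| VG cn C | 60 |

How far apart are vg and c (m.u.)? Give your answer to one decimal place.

8.5 m.u.

The two rarest classes, VG CN C and vg cn c, are the double crossovers. Comparing them with the parentals, only the vg allele has switched, so vg is the middle locus and the order is c – vg – cn.
Crossovers in the c–vg interval produce the single-crossover classes vg CN c and VG cn C (50 + 60 = 110) plus the double crossovers (4).
RF(c–vg) = (110 + 4) / 1347 = 114/1347 = 0.0846 → 8.5 m.u.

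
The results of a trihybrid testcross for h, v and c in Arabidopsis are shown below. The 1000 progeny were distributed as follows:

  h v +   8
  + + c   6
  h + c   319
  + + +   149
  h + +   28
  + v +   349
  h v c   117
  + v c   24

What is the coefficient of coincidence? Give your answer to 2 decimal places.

The two most frequent reciprocal classes, h + c and + v +, are the parental types, so the F1 was h + c / + v +.
The two rarest classes, + + c and h v +, are the double crossovers. Comparing them with the parentals, only the h allele has switched, so h is the middle locus and the order is c – h – v.
c–h: (52 + 14)/1000 = 0.0660; h–v: (266 + 14)/1000 = 0.2800.
Expected DCO frequency = 0.0660 × 0.2800 ≈ 0.01848; observed = 14/1000 ≈ 0.01400.
Coefficient of coincidence = 0.01400/0.01848 ≈ 0.76.

0.76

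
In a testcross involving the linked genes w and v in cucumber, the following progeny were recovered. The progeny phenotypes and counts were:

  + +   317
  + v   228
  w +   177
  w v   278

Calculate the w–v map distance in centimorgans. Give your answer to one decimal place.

The two most frequent classes, + + (317) and w v (278), are the parental types, so the F1 was + + / w v.
The recombinant classes are + v and w +: 228 + 177 = 405.
Recombination frequency = 405/1000 = 0.4050 ≈ 40.5%, i.e. 40.5 centimorgans.

40.5 centimorgans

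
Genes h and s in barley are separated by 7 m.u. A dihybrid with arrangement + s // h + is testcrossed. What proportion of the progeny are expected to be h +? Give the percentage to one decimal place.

46.5%

A map distance of 7 m.u. corresponds to a recombination frequency of 0.070.
The F1 is + s / h +, so h + is a parental gamete class with expected frequency (1 − r)/2 = 0.930/2 = 0.4650.
That is 0.4650 = 46.5% of the progeny.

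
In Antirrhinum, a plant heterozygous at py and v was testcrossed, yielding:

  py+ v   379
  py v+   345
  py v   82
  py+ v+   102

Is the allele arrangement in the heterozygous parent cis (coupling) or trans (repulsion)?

The two most frequent classes are py+ v (379) and py v+ (345); these are the parental (non-recombinant) types.
So the F1 carried py+ v on one chromosome and py v+ on the other — the recessive alleles are on opposite chromosomes (trans / repulsion).

trans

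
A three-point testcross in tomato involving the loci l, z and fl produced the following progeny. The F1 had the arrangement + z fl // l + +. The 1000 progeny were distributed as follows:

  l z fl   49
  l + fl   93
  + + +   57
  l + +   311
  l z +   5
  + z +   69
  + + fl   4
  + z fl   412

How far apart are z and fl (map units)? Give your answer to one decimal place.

17.1 map units

The two rarest classes, + + fl and l z +, are the double crossovers. Comparing them with the parentals, only the z allele has switched, so z is the middle locus and the order is l – z – fl.
Crossovers in the z–fl interval produce the single-crossover classes + z + and l + fl (69 + 93 = 162) plus the double crossovers (9).
RF(z–fl) = (162 + 9) / 1000 = 171/1000 = 0.1710 → 17.1 map units.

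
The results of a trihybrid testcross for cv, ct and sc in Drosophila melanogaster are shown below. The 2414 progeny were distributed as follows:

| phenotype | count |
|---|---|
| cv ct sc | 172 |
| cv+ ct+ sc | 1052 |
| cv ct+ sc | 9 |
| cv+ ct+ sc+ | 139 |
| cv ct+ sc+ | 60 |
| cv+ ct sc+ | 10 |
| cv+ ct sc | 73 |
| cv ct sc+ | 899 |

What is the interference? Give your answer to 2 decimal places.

0.09

The two most frequent reciprocal classes, cv ct sc+ and cv+ ct+ sc, are the parental types, so the F1 was cv ct sc+ / cv+ ct+ sc.
The two rarest classes, cv+ ct sc+ and cv ct+ sc, are the double crossovers. Comparing them with the parentals, only the cv allele has switched, so cv is the middle locus and the order is ct – cv – sc.
ct–cv: (133 + 19)/2414 = 0.0630; cv–sc: (311 + 19)/2414 = 0.1367.
Expected DCO frequency = 0.0630 × 0.1367 ≈ 0.00861; observed = 19/2414 ≈ 0.00787.
Coefficient of coincidence = 0.00787/0.00861 ≈ 0.91; interference = 1 − 0.91 = 0.09.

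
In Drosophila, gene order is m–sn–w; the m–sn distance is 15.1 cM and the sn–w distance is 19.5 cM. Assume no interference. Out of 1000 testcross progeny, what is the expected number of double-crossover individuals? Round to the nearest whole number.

29

Map distances give recombination frequencies of 0.151 and 0.195 for the two intervals.
With no interference, expected double-crossover frequency = 0.151 × 0.195 = 0.02944.
Expected number = 0.02944 × 1000 = 29.45 ≈ 29.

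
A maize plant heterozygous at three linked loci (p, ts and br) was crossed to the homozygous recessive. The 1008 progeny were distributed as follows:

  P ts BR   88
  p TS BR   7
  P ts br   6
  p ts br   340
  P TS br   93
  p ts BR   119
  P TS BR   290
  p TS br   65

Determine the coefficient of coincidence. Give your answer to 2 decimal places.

The two most frequent reciprocal classes, p ts br and P TS BR, are the parental types, so the F1 was p ts br / P TS BR.
The two rarest classes, P ts br and p TS BR, are the double crossovers. Comparing them with the parentals, only the p allele has switched, so p is the middle locus and the order is br – p – ts.
br–p: (212 + 13)/1008 = 0.2232; p–ts: (153 + 13)/1008 = 0.1647.
Expected DCO frequency = 0.2232 × 0.1647 ≈ 0.03676; observed = 13/1008 ≈ 0.01290.
Coefficient of coincidence = 0.01290/0.03676 ≈ 0.35.

0.35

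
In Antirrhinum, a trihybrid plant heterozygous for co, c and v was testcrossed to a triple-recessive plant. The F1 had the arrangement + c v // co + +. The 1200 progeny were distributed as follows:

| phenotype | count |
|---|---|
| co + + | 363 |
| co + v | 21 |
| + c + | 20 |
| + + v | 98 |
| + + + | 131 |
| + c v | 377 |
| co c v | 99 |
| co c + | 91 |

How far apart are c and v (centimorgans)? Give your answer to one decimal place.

19.2 centimorgans

The two rarest classes, + c + and co + v, are the double crossovers. Comparing them with the parentals, only the v allele has switched, so v is the middle locus and the order is co – v – c.
Crossovers in the v–c interval produce the single-crossover classes + + v and co c + (98 + 91 = 189) plus the double crossovers (41).
RF(v–c) = (189 + 41) / 1200 = 230/1200 = 0.1917 → 19.2 centimorgans.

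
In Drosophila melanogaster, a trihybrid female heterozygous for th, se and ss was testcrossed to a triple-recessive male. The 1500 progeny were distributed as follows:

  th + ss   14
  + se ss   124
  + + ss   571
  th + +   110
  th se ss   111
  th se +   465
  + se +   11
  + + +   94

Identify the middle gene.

th

The two most frequent reciprocal classes, th se + and + + ss, are the parental types, so the F1 was th se + / + + ss.
The two rarest classes, + se + and th + ss, are the double crossovers. Comparing them with the parentals, only the th allele has switched, so th is the middle locus and the order is se – th – ss.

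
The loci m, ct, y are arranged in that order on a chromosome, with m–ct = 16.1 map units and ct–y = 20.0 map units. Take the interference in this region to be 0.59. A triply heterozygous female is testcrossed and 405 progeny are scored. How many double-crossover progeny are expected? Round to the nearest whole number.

5

Map distances give recombination frequencies of 0.161 and 0.200 for the two intervals.
With interference 0.59 (so coincidence = 0.41), expected double-crossover frequency = 0.161 × 0.200 × 0.41 = 0.01320.
Expected number = 0.01320 × 405 = 5.35 ≈ 5.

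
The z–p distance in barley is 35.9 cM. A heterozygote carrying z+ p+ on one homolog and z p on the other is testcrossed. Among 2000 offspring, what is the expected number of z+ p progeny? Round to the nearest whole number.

359

A map distance of 35.9 cM corresponds to a recombination frequency of 0.359.
The F1 is z+ p+ / z p, so z+ p is a recombinant gamete class with expected frequency r/2 = 0.359/2 = 0.1795.
Expected number = 0.1795 × 2000 = 359.00 ≈ 359.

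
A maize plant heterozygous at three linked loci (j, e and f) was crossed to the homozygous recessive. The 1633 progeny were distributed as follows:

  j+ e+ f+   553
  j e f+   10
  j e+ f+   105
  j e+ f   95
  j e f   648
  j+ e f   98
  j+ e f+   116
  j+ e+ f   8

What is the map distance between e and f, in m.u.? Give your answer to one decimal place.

The two most frequent reciprocal classes, j e f and j+ e+ f+, are the parental types, so the F1 was j e f / j+ e+ f+.
The two rarest classes, j e f+ and j+ e+ f, are the double crossovers. Comparing them with the parentals, only the f allele has switched, so f is the middle locus and the order is j – f – e.
Crossovers in the f–e interval produce the single-crossover classes j e+ f and j+ e f+ (95 + 116 = 211) plus the double crossovers (18).
RF(f–e) = (211 + 18) / 1633 = 229/1633 = 0.1402 → 14.0 m.u.

14.0 m.u.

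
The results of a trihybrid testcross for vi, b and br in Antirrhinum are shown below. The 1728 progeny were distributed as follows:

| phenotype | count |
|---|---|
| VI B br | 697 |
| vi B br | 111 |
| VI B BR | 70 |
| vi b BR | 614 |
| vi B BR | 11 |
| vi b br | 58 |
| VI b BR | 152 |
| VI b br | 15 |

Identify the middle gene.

The two most frequent reciprocal classes, VI B br and vi b BR, are the parental types, so the F1 was VI B br / vi b BR.
The two rarest classes, VI b br and vi B BR, are the double crossovers. Comparing them with the parentals, only the b allele has switched, so b is the middle locus and the order is br – b – vi.

b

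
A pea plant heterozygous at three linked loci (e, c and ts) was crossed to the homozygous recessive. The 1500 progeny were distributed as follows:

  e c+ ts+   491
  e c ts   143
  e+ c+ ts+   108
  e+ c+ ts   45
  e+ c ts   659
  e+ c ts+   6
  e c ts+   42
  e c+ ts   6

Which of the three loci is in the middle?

The two most frequent reciprocal classes, e+ c ts and e c+ ts+, are the parental types, so the F1 was e+ c ts / e c+ ts+.
The two rarest classes, e+ c ts+ and e c+ ts, are the double crossovers. Comparing them with the parentals, only the ts allele has switched, so ts is the middle locus and the order is e – ts – c.

ts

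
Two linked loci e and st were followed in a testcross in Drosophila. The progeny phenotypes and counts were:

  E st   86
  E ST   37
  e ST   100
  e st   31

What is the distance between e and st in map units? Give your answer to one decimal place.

26.8 map units

The two most frequent classes, E st (86) and e ST (100), are the parental types, so the F1 was E st / e ST.
The recombinant classes are E ST and e st: 37 + 31 = 68.
Recombination frequency = 68/254 = 0.2677 ≈ 26.8%, i.e. 26.8 map units.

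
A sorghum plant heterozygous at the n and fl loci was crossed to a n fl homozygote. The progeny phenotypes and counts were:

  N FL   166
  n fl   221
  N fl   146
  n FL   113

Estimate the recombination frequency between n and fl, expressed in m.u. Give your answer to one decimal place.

The two most frequent classes, N FL (166) and n fl (221), are the parental types, so the F1 was N FL / n fl.
The recombinant classes are N fl and n FL: 146 + 113 = 259.
Recombination frequency = 259/646 = 0.4009 ≈ 40.1%, i.e. 40.1 m.u.

40.1 m.u.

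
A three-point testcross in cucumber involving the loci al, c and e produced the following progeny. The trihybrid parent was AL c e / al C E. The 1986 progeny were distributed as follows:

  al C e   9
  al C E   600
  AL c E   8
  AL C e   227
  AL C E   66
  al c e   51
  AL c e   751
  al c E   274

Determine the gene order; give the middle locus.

The two rarest classes, AL c E and al C e, are the double crossovers. Comparing them with the parentals, only the e allele has switched, so e is the middle locus and the order is al – e – c.

e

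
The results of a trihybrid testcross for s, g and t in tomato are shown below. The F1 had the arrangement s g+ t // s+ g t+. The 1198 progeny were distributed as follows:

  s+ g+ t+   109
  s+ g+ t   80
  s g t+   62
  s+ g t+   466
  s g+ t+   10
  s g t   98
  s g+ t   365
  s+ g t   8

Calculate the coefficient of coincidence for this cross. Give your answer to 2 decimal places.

The two rarest classes, s g+ t+ and s+ g t, are the double crossovers. Comparing them with the parentals, only the t allele has switched, so t is the middle locus and the order is g – t – s.
g–t: (207 + 18)/1198 = 0.1878; t–s: (142 + 18)/1198 = 0.1336.
Expected DCO frequency = 0.1878 × 0.1336 ≈ 0.02509; observed = 18/1198 ≈ 0.01503.
Coefficient of coincidence = 0.01503/0.02509 ≈ 0.60.

0.60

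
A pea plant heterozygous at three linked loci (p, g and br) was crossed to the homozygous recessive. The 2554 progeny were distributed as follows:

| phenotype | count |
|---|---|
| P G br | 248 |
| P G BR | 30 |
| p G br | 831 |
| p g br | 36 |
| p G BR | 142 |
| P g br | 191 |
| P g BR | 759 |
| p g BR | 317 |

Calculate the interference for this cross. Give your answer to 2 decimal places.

The two most frequent reciprocal classes, p G br and P g BR, are the parental types, so the F1 was p G br / P g BR.
The two rarest classes, p g br and P G BR, are the double crossovers. Comparing them with the parentals, only the g allele has switched, so g is the middle locus and the order is br – g – p.
br–g: (333 + 66)/2554 = 0.1562; g–p: (565 + 66)/2554 = 0.2471.
Expected DCO frequency = 0.1562 × 0.2471 ≈ 0.03860; observed = 66/2554 ≈ 0.02584.
Coefficient of coincidence = 0.02584/0.03860 ≈ 0.67; interference = 1 − 0.67 = 0.33.

0.33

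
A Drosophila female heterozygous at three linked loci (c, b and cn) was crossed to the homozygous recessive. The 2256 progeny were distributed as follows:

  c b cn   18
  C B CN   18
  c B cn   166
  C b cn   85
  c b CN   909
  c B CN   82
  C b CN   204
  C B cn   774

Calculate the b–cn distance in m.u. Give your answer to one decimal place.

The two most frequent reciprocal classes, c b CN and C B cn, are the parental types, so the F1 was c b CN / C B cn.
The two rarest classes, c b cn and C B CN, are the double crossovers. Comparing them with the parentals, only the cn allele has switched, so cn is the middle locus and the order is b – cn – c.
Crossovers in the b–cn interval produce the single-crossover classes c B CN and C b cn (82 + 85 = 167) plus the double crossovers (36).
RF(b–cn) = (167 + 36) / 2256 = 203/2256 = 0.0900 → 9.0 m.u.

9.0 m.u.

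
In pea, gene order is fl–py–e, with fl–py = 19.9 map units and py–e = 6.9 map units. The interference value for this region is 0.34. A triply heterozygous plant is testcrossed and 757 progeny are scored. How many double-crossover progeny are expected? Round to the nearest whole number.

7

Map distances give recombination frequencies of 0.199 and 0.069 for the two intervals.
With interference 0.34 (so coincidence = 0.66), expected double-crossover frequency = 0.199 × 0.069 × 0.66 = 0.00906.
Expected number = 0.00906 × 757 = 6.86 ≈ 7.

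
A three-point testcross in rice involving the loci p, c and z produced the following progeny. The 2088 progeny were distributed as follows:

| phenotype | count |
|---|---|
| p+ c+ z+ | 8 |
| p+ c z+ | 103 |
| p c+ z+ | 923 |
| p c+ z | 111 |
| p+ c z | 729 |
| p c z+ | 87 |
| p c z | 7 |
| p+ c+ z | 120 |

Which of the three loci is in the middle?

p

The two most frequent reciprocal classes, p c+ z+ and p+ c z, are the parental types, so the F1 was p c+ z+ / p+ c z.
The two rarest classes, p+ c+ z+ and p c z, are the double crossovers. Comparing them with the parentals, only the p allele has switched, so p is the middle locus and the order is c – p – z.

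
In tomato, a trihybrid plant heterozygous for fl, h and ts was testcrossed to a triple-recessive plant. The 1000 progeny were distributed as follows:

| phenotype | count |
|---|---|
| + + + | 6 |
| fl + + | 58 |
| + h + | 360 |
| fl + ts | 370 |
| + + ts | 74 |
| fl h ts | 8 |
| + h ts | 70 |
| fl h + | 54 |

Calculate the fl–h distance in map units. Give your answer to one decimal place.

The two most frequent reciprocal classes, fl + ts and + h +, are the parental types, so the F1 was fl + ts / + h +.
The two rarest classes, fl h ts and + + +, are the double crossovers. Comparing them with the parentals, only the h allele has switched, so h is the middle locus and the order is fl – h – ts.
Crossovers in the fl–h interval produce the single-crossover classes + + ts and fl h + (74 + 54 = 128) plus the double crossovers (14).
RF(fl–h) = (128 + 14) / 1000 = 142/1000 = 0.1420 → 14.2 map units.

14.2 map units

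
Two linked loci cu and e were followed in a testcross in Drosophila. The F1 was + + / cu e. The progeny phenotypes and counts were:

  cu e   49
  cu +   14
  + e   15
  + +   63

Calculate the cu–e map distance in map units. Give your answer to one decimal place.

20.6 map units

The recombinant classes are + e and cu +: 15 + 14 = 29.
Recombination frequency = 29/141 = 0.2057 ≈ 20.6%, i.e. 20.6 map units.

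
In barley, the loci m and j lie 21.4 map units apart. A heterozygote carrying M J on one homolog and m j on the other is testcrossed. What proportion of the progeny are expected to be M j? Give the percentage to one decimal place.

10.7%

A map distance of 21.4 map units corresponds to a recombination frequency of 0.214.
The F1 is M J / m j, so M j is a recombinant gamete class with expected frequency r/2 = 0.214/2 = 0.1070.
That is 0.1070 = 10.7% of the progeny.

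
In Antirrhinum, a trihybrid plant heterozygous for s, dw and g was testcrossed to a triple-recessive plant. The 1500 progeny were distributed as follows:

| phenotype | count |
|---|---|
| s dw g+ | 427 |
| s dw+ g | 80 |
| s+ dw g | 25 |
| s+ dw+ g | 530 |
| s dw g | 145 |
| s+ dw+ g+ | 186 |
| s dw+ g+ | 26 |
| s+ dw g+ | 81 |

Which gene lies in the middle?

dw

The two most frequent reciprocal classes, s dw g+ and s+ dw+ g, are the parental types, so the F1 was s dw g+ / s+ dw+ g.
The two rarest classes, s dw+ g+ and s+ dw g, are the double crossovers. Comparing them with the parentals, only the dw allele has switched, so dw is the middle locus and the order is g – dw – s.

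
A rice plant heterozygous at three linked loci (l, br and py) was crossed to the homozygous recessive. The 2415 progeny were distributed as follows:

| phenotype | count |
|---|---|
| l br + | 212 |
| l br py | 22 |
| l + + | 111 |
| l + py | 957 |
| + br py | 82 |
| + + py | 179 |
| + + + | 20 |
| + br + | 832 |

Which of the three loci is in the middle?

br

The two most frequent reciprocal classes, + br + and l + py, are the parental types, so the F1 was + br + / l + py.
The two rarest classes, + + + and l br py, are the double crossovers. Comparing them with the parentals, only the br allele has switched, so br is the middle locus and the order is py – br – l.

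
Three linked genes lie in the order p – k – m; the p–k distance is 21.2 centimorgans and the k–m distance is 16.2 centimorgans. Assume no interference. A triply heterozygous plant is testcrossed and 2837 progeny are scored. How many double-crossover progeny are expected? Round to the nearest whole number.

97

Map distances give recombination frequencies of 0.212 and 0.162 for the two intervals.
With no interference, expected double-crossover frequency = 0.212 × 0.162 = 0.03434.
Expected number = 0.03434 × 2837 = 97.43 ≈ 97.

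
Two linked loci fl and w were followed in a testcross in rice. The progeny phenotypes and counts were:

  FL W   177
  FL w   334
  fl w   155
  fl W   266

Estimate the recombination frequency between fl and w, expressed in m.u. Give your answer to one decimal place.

The two most frequent classes, FL w (334) and fl W (266), are the parental types, so the F1 was FL w / fl W.
The recombinant classes are FL W and fl w: 177 + 155 = 332.
Recombination frequency = 332/932 = 0.3562 ≈ 35.6%, i.e. 35.6 m.u.

35.6 m.u.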